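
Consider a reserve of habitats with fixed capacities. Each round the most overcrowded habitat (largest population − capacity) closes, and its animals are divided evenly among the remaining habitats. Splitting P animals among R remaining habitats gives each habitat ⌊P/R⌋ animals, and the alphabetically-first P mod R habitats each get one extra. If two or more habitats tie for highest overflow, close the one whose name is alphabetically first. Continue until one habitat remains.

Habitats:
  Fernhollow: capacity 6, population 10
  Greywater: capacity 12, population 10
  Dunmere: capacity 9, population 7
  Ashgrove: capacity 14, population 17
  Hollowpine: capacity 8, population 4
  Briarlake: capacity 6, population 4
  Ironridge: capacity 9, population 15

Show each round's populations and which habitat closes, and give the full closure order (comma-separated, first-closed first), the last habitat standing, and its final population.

Closure order: Ironridge, Ashgrove, Fernhollow, Briarlake, Dunmere, Greywater
Last habitat: Hollowpine with 67 animals

Round 1: Ashgrove=17 Briarlake=4 Dunmere=7 Fernhollow=10 Greywater=10 Hollowpine=4 Ironridge=15 → close Ironridge (overflow 6)
  15÷6 = 2 each, +1 to first 3
Round 2: Ashgrove=20 Briarlake=7 Dunmere=10 Fernhollow=12 Greywater=12 Hollowpine=6 → close Ashgrove (overflow 6)
  20÷5 = 4 each, +1 to first 0
Round 3: Briarlake=11 Dunmere=14 Fernhollow=16 Greywater=16 Hollowpine=10 → close Fernhollow (overflow 10)
  16÷4 = 4 each, +1 to first 0
Round 4: Briarlake=15 Dunmere=18 Greywater=20 Hollowpine=14 → close Briarlake (overflow 9)
  15÷3 = 5 each, +1 to first 0
Round 5: Dunmere=23 Greywater=25 Hollowpine=19 → close Dunmere (overflow 14)
  23÷2 = 11 each, +1 to first 1
Round 6: Greywater=37 Hollowpine=30 → close Greywater (overflow 25)
  37÷1 = 37 each, +1 to first 0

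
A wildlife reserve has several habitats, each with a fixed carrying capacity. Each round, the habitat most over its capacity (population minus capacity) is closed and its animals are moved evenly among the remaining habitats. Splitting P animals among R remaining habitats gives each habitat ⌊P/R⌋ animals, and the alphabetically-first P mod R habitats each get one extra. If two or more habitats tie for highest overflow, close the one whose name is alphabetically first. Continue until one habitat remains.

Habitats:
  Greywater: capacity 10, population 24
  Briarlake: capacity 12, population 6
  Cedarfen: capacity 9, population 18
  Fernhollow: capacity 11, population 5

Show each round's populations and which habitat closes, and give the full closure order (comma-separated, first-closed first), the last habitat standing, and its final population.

Closure order: Greywater, Cedarfen, Briarlake
Last habitat: Fernhollow with 53 animals

Round 1: Briarlake=6 Cedarfen=18 Fernhollow=5 Greywater=24 → close Greywater (overflow 14)
  24÷3 = 8 each, +1 to first 0
Round 2: Briarlake=14 Cedarfen=26 Fernhollow=13 → close Cedarfen (overflow 17)
  26÷2 = 13 each, +1 to first 0
Round 3: Briarlake=27 Fernhollow=26 → close Briarlake (overflow 15)
  27÷1 = 27 each, +1 to first 0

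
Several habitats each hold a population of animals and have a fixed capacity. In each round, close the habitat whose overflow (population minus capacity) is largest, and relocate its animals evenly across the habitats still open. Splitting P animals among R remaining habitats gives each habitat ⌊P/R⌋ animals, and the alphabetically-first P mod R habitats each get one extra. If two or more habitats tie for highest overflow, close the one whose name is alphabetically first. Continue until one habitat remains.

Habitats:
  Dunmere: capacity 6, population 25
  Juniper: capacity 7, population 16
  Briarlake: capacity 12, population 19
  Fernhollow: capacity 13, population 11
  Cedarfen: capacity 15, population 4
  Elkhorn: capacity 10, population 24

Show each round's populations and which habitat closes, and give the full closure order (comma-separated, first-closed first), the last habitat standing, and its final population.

Closure order: Dunmere, Elkhorn, Juniper, Briarlake, Fernhollow
Last habitat: Cedarfen with 99 animals

Round 1: Briarlake=19 Cedarfen=4 Dunmere=25 Elkhorn=24 Fernhollow=11 Juniper=16 → close Dunmere (overflow 19)
  25÷5 = 5 each, +1 to first 0
Round 2: Briarlake=24 Cedarfen=9 Elkhorn=29 Fernhollow=16 Juniper=21 → close Elkhorn (overflow 19)
  29÷4 = 7 each, +1 to first 1
Round 3: Briarlake=32 Cedarfen=16 Fernhollow=23 Juniper=28 → close Juniper (overflow 21)
  28÷3 = 9 each, +1 to first 1
Round 4: Briarlake=42 Cedarfen=25 Fernhollow=32 → close Briarlake (overflow 30)
  42÷2 = 21 each, +1 to first 0
Round 5: Cedarfen=46 Fernhollow=53 → close Fernhollow (overflow 40)
  53÷1 = 53 each, +1 to first 0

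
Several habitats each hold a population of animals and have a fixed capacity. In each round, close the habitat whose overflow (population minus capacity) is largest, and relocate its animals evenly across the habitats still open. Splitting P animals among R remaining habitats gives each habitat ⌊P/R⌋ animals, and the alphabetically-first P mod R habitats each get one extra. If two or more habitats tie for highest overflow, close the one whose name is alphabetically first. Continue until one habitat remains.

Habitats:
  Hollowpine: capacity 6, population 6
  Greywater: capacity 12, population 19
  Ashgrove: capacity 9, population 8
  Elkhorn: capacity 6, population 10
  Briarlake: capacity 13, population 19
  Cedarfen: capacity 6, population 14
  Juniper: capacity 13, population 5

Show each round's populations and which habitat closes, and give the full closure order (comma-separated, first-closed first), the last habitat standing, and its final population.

Round 1: Ashgrove=8 Briarlake=19 Cedarfen=14 Elkhorn=10 Greywater=19 Hollowpine=6 Juniper=5 → close Cedarfen (overflow 8)
  14÷6 = 2 each, +1 to first 2
Round 2: Ashgrove=11 Briarlake=22 Elkhorn=12 Greywater=21 Hollowpine=8 Juniper=7 → close Briarlake (overflow 9)
  22÷5 = 4 each, +1 to first 2
Round 3: Ashgrove=16 Elkhorn=17 Greywater=25 Hollowpine=12 Juniper=11 → close Greywater (overflow 13)
  25÷4 = 6 each, +1 to first 1
Round 4: Ashgrove=23 Elkhorn=23 Hollowpine=18 Juniper=17 → close Elkhorn (overflow 17)
  23÷3 = 7 each, +1 to first 2
Round 5: Ashgrove=31 Hollowpine=26 Juniper=24 → close Ashgrove (overflow 22)
  31÷2 = 15 each, +1 to first 1
Round 6: Hollowpine=42 Juniper=39 → close Hollowpine (overflow 36)
  42÷1 = 42 each, +1 to first 0

Closure order: Cedarfen, Briarlake, Greywater, Elkhorn, Ashgrove, Hollowpine
Last habitat: Juniper with 81 animals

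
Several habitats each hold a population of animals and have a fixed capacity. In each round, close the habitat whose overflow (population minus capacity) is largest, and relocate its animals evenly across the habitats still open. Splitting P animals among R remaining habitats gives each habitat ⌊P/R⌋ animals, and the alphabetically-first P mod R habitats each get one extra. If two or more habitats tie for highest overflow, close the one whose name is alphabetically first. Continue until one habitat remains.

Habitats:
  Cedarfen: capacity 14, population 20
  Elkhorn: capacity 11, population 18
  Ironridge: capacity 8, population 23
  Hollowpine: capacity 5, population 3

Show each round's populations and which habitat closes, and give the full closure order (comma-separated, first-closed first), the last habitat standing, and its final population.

Closure order: Ironridge, Elkhorn, Cedarfen
Last habitat: Hollowpine with 64 animals

Round 1: Cedarfen=20 Elkhorn=18 Hollowpine=3 Ironridge=23 → close Ironridge (overflow 15)
  23÷3 = 7 each, +1 to first 2
Round 2: Cedarfen=28 Elkhorn=26 Hollowpine=10 → close Elkhorn (overflow 15)
  26÷2 = 13 each, +1 to first 0
Round 3: Cedarfen=41 Hollowpine=23 → close Cedarfen (overflow 27)
  41÷1 = 41 each, +1 to first 0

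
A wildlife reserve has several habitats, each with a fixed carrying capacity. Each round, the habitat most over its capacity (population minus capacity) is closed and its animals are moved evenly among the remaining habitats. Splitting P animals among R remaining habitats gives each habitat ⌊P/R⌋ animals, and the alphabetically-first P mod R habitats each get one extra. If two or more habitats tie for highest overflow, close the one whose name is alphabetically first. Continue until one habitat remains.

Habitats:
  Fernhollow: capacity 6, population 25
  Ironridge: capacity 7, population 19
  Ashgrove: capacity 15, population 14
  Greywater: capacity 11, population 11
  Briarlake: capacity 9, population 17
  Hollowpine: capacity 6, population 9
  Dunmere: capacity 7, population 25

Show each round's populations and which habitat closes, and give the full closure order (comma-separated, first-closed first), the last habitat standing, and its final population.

Closure order: Fernhollow, Dunmere, Ironridge, Briarlake, Hollowpine, Ashgrove
Last habitat: Greywater with 120 animals

Round 1: Ashgrove=14 Briarlake=17 Dunmere=25 Fernhollow=25 Greywater=11 Hollowpine=9 Ironridge=19 → close Fernhollow (overflow 19)
  25÷6 = 4 each, +1 to first 1
Round 2: Ashgrove=19 Briarlake=21 Dunmere=29 Greywater=15 Hollowpine=13 Ironridge=23 → close Dunmere (overflow 22)
  29÷5 = 5 each, +1 to first 4
Round 3: Ashgrove=25 Briarlake=27 Greywater=21 Hollowpine=19 Ironridge=28 → close Ironridge (overflow 21)
  28÷4 = 7 each, +1 to first 0
Round 4: Ashgrove=32 Briarlake=34 Greywater=28 Hollowpine=26 → close Briarlake (overflow 25)
  34÷3 = 11 each, +1 to first 1
Round 5: Ashgrove=44 Greywater=39 Hollowpine=37 → close Hollowpine (overflow 31)
  37÷2 = 18 each, +1 to first 1
Round 6: Ashgrove=63 Greywater=57 → close Ashgrove (overflow 48)
  63÷1 = 63 each, +1 to first 0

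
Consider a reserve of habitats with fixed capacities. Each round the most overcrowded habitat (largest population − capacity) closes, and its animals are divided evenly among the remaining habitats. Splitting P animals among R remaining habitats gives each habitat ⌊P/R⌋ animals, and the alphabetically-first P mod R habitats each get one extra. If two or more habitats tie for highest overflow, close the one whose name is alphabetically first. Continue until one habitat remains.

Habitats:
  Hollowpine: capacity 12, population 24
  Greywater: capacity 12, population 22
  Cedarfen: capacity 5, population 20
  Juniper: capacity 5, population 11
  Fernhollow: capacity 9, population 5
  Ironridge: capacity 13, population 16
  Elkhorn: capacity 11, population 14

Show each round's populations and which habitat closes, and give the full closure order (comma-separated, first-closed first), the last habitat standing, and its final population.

Closure order: Cedarfen, Hollowpine, Greywater, Elkhorn, Juniper, Ironridge
Last habitat: Fernhollow with 112 animals

Round 1: Cedarfen=20 Elkhorn=14 Fernhollow=5 Greywater=22 Hollowpine=24 Ironridge=16 Juniper=11 → close Cedarfen (overflow 15)
  20÷6 = 3 each, +1 to first 2
Round 2: Elkhorn=18 Fernhollow=9 Greywater=25 Hollowpine=27 Ironridge=19 Juniper=14 → close Hollowpine (overflow 15)
  27÷5 = 5 each, +1 to first 2
Round 3: Elkhorn=24 Fernhollow=15 Greywater=30 Ironridge=24 Juniper=19 → close Greywater (overflow 18)
  30÷4 = 7 each, +1 to first 2
Round 4: Elkhorn=32 Fernhollow=23 Ironridge=31 Juniper=26 → close Elkhorn (overflow 21)
  32÷3 = 10 each, +1 to first 2
Round 5: Fernhollow=34 Ironridge=42 Juniper=36 → close Juniper (overflow 31)
  36÷2 = 18 each, +1 to first 0
Round 6: Fernhollow=52 Ironridge=60 → close Ironridge (overflow 47)
  60÷1 = 60 each, +1 to first 0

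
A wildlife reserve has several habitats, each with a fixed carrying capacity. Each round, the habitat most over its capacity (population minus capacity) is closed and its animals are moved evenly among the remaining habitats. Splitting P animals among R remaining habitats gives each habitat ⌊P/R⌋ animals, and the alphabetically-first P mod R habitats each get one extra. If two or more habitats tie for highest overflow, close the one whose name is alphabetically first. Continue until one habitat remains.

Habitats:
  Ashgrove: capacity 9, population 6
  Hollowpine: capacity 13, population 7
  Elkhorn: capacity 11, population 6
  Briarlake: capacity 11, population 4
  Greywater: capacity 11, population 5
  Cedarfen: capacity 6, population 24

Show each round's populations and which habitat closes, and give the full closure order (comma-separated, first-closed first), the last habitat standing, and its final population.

Closure order: Cedarfen, Ashgrove, Elkhorn, Greywater, Briarlake
Last habitat: Hollowpine with 52 animals

Round 1: Ashgrove=6 Briarlake=4 Cedarfen=24 Elkhorn=6 Greywater=5 Hollowpine=7 → close Cedarfen (overflow 18)
  24÷5 = 4 each, +1 to first 4
Round 2: Ashgrove=11 Briarlake=9 Elkhorn=11 Greywater=10 Hollowpine=11 → close Ashgrove (overflow 2)
  11÷4 = 2 each, +1 to first 3
Round 3: Briarlake=12 Elkhorn=14 Greywater=13 Hollowpine=13 → close Elkhorn (overflow 3)
  14÷3 = 4 each, +1 to first 2
Round 4: Briarlake=17 Greywater=18 Hollowpine=17 → close Greywater (overflow 7)
  18÷2 = 9 each, +1 to first 0
Round 5: Briarlake=26 Hollowpine=26 → close Briarlake (overflow 15)
  26÷1 = 26 each, +1 to first 0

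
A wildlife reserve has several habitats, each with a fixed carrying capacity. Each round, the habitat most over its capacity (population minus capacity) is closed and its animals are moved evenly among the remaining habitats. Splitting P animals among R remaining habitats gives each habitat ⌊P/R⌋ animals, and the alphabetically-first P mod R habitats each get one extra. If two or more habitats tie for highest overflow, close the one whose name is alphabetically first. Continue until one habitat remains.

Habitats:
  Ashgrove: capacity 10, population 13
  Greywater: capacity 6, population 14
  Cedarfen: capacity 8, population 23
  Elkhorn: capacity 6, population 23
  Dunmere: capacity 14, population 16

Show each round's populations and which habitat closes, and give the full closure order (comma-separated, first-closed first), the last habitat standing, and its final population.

Round 1: Ashgrove=13 Cedarfen=23 Dunmere=16 Elkhorn=23 Greywater=14 → close Elkhorn (overflow 17)
  23÷4 = 5 each, +1 to first 3
Round 2: Ashgrove=19 Cedarfen=29 Dunmere=22 Greywater=19 → close Cedarfen (overflow 21)
  29÷3 = 9 each, +1 to first 2
Round 3: Ashgrove=29 Dunmere=32 Greywater=28 → close Greywater (overflow 22)
  28÷2 = 14 each, +1 to first 0
Round 4: Ashgrove=43 Dunmere=46 → close Ashgrove (overflow 33)
  43÷1 = 43 each, +1 to first 0

Closure order: Elkhorn, Cedarfen, Greywater, Ashgrove
Last habitat: Dunmere with 89 animals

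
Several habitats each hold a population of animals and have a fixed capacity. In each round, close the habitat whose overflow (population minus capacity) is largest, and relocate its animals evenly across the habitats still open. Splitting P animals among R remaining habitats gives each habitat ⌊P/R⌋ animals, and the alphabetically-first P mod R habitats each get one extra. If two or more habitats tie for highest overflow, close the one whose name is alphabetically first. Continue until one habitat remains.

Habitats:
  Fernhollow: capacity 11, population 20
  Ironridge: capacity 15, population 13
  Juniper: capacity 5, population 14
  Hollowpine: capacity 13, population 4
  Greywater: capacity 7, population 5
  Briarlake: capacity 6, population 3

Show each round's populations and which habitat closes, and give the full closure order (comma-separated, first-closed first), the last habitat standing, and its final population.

Round 1: Briarlake=3 Fernhollow=20 Greywater=5 Hollowpine=4 Ironridge=13 Juniper=14 → close Fernhollow (overflow 9)
  20÷5 = 4 each, +1 to first 0
Round 2: Briarlake=7 Greywater=9 Hollowpine=8 Ironridge=17 Juniper=18 → close Juniper (overflow 13)
  18÷4 = 4 each, +1 to first 2
Round 3: Briarlake=12 Greywater=14 Hollowpine=12 Ironridge=21 → close Greywater (overflow 7)
  14÷3 = 4 each, +1 to first 2
Round 4: Briarlake=17 Hollowpine=17 Ironridge=25 → close Briarlake (overflow 11)
  17÷2 = 8 each, +1 to first 1
Round 5: Hollowpine=26 Ironridge=33 → close Ironridge (overflow 18)
  33÷1 = 33 each, +1 to first 0

Closure order: Fernhollow, Juniper, Greywater, Briarlake, Ironridge
Last habitat: Hollowpine with 59 animals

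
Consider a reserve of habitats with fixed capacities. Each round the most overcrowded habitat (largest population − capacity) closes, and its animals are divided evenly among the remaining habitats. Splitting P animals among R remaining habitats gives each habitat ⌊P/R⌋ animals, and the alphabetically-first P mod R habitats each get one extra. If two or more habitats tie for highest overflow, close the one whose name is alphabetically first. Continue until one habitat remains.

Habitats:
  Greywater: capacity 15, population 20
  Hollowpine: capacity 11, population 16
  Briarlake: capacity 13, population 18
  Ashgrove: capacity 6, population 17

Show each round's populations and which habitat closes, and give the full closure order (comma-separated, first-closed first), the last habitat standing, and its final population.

Closure order: Ashgrove, Briarlake, Greywater
Last habitat: Hollowpine with 71 animals

Round 1: Ashgrove=17 Briarlake=18 Greywater=20 Hollowpine=16 → close Ashgrove (overflow 11)
  17÷3 = 5 each, +1 to first 2
Round 2: Briarlake=24 Greywater=26 Hollowpine=21 → close Briarlake (overflow 11)
  24÷2 = 12 each, +1 to first 0
Round 3: Greywater=38 Hollowpine=33 → close Greywater (overflow 23)
  38÷1 = 38 each, +1 to first 0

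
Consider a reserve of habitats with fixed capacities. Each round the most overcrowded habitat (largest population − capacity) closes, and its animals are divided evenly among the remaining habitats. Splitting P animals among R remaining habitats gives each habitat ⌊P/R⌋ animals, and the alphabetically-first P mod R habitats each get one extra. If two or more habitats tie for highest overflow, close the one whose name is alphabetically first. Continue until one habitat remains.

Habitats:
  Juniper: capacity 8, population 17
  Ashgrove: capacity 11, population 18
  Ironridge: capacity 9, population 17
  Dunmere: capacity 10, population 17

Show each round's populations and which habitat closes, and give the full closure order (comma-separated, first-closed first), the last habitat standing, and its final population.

Round 1: Ashgrove=18 Dunmere=17 Ironridge=17 Juniper=17 → close Juniper (overflow 9)
  17÷3 = 5 each, +1 to first 2
Round 2: Ashgrove=24 Dunmere=23 Ironridge=22 → close Ashgrove (overflow 13)
  24÷2 = 12 each, +1 to first 0
Round 3: Dunmere=35 Ironridge=34 → close Dunmere (overflow 25)
  35÷1 = 35 each, +1 to first 0

Closure order: Juniper, Ashgrove, Dunmere
Last habitat: Ironridge with 69 animals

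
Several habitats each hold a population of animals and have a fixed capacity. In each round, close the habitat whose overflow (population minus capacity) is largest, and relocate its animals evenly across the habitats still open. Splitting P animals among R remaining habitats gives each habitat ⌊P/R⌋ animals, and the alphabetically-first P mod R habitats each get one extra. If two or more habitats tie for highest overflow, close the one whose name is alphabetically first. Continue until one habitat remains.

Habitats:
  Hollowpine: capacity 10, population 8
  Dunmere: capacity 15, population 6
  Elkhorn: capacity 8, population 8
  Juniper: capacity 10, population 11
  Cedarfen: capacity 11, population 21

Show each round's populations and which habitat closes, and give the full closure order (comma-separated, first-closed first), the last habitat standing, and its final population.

Closure order: Cedarfen, Juniper, Elkhorn, Hollowpine
Last habitat: Dunmere with 54 animals

Round 1: Cedarfen=21 Dunmere=6 Elkhorn=8 Hollowpine=8 Juniper=11 → close Cedarfen (overflow 10)
  21÷4 = 5 each, +1 to first 1
Round 2: Dunmere=12 Elkhorn=13 Hollowpine=13 Juniper=16 → close Juniper (overflow 6)
  16÷3 = 5 each, +1 to first 1
Round 3: Dunmere=18 Elkhorn=18 Hollowpine=18 → close Elkhorn (overflow 10)
  18÷2 = 9 each, +1 to first 0
Round 4: Dunmere=27 Hollowpine=27 → close Hollowpine (overflow 17)
  27÷1 = 27 each, +1 to first 0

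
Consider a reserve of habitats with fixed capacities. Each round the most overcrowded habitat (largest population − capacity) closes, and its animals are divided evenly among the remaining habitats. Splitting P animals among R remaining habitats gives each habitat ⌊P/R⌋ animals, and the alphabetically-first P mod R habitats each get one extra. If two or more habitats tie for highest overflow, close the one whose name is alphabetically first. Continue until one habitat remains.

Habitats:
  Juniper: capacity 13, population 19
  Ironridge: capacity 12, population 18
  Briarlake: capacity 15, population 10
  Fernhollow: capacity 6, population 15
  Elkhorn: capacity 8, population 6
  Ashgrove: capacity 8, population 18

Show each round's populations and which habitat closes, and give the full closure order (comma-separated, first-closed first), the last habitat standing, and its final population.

Closure order: Ashgrove, Fernhollow, Ironridge, Juniper, Elkhorn
Last habitat: Briarlake with 86 animals

Round 1: Ashgrove=18 Briarlake=10 Elkhorn=6 Fernhollow=15 Ironridge=18 Juniper=19 → close Ashgrove (overflow 10)
  18÷5 = 3 each, +1 to first 3
Round 2: Briarlake=14 Elkhorn=10 Fernhollow=19 Ironridge=21 Juniper=22 → close Fernhollow (overflow 13)
  19÷4 = 4 each, +1 to first 3
Round 3: Briarlake=19 Elkhorn=15 Ironridge=26 Juniper=26 → close Ironridge (overflow 14)
  26÷3 = 8 each, +1 to first 2
Round 4: Briarlake=28 Elkhorn=24 Juniper=34 → close Juniper (overflow 21)
  34÷2 = 17 each, +1 to first 0
Round 5: Briarlake=45 Elkhorn=41 → close Elkhorn (overflow 33)
  41÷1 = 41 each, +1 to first 0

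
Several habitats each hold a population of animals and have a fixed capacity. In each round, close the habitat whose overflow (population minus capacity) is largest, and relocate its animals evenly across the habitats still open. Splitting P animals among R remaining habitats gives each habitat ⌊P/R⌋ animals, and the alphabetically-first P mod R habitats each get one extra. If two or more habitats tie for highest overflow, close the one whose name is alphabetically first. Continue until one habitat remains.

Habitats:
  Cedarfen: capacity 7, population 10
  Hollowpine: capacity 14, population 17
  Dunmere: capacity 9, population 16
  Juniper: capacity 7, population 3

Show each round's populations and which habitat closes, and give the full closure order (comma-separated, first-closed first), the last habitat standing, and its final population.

Closure order: Dunmere, Cedarfen, Hollowpine
Last habitat: Juniper with 46 animals

Round 1: Cedarfen=10 Dunmere=16 Hollowpine=17 Juniper=3 → close Dunmere (overflow 7)
  16÷3 = 5 each, +1 to first 1
Round 2: Cedarfen=16 Hollowpine=22 Juniper=8 → close Cedarfen (overflow 9)
  16÷2 = 8 each, +1 to first 0
Round 3: Hollowpine=30 Juniper=16 → close Hollowpine (overflow 16)
  30÷1 = 30 each, +1 to first 0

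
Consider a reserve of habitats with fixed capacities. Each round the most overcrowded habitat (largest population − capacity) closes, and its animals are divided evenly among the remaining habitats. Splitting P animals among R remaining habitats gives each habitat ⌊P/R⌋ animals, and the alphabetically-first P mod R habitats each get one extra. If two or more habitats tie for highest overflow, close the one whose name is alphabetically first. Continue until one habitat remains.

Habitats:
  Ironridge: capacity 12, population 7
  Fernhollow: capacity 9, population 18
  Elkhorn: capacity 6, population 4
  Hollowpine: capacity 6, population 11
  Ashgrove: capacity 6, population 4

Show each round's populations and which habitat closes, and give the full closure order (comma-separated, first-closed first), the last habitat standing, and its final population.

Round 1: Ashgrove=4 Elkhorn=4 Fernhollow=18 Hollowpine=11 Ironridge=7 → close Fernhollow (overflow 9)
  18÷4 = 4 each, +1 to first 2
Round 2: Ashgrove=9 Elkhorn=9 Hollowpine=15 Ironridge=11 → close Hollowpine (overflow 9)
  15÷3 = 5 each, +1 to first 0
Round 3: Ashgrove=14 Elkhorn=14 Ironridge=16 → close Ashgrove (overflow 8)
  14÷2 = 7 each, +1 to first 0
Round 4: Elkhorn=21 Ironridge=23 → close Elkhorn (overflow 15)
  21÷1 = 21 each, +1 to first 0

Closure order: Fernhollow, Hollowpine, Ashgrove, Elkhorn
Last habitat: Ironridge with 44 animals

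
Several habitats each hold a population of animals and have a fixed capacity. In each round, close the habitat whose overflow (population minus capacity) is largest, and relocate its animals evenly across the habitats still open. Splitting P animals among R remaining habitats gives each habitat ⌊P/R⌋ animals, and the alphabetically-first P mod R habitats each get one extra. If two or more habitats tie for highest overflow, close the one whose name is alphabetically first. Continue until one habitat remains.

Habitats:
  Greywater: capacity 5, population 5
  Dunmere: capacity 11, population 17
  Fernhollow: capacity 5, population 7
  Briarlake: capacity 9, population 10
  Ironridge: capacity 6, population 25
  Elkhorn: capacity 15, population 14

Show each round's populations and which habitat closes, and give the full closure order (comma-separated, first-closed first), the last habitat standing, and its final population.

Closure order: Ironridge, Dunmere, Briarlake, Fernhollow, Elkhorn
Last habitat: Greywater with 78 animals

Round 1: Briarlake=10 Dunmere=17 Elkhorn=14 Fernhollow=7 Greywater=5 Ironridge=25 → close Ironridge (overflow 19)
  25÷5 = 5 each, +1 to first 0
Round 2: Briarlake=15 Dunmere=22 Elkhorn=19 Fernhollow=12 Greywater=10 → close Dunmere (overflow 11)
  22÷4 = 5 each, +1 to first 2
Round 3: Briarlake=21 Elkhorn=25 Fernhollow=17 Greywater=15 → close Briarlake (overflow 12)
  21÷3 = 7 each, +1 to first 0
Round 4: Elkhorn=32 Fernhollow=24 Greywater=22 → close Fernhollow (overflow 19)
  24÷2 = 12 each, +1 to first 0
Round 5: Elkhorn=44 Greywater=34 → close Elkhorn (overflow 29)
  44÷1 = 44 each, +1 to first 0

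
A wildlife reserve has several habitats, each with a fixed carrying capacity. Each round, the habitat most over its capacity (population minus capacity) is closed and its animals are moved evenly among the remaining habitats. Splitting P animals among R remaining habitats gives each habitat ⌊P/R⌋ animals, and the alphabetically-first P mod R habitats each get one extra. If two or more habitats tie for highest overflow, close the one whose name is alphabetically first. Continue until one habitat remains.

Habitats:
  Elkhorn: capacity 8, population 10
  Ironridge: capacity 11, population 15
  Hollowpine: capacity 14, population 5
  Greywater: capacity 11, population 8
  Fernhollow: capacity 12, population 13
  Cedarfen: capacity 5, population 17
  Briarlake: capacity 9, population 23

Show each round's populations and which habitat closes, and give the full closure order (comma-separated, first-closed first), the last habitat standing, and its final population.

Round 1: Briarlake=23 Cedarfen=17 Elkhorn=10 Fernhollow=13 Greywater=8 Hollowpine=5 Ironridge=15 → close Briarlake (overflow 14)
  23÷6 = 3 each, +1 to first 5
Round 2: Cedarfen=21 Elkhorn=14 Fernhollow=17 Greywater=12 Hollowpine=9 Ironridge=18 → close Cedarfen (overflow 16)
  21÷5 = 4 each, +1 to first 1
Round 3: Elkhorn=19 Fernhollow=21 Greywater=16 Hollowpine=13 Ironridge=22 → close Elkhorn (overflow 11)
  19÷4 = 4 each, +1 to first 3
Round 4: Fernhollow=26 Greywater=21 Hollowpine=18 Ironridge=26 → close Ironridge (overflow 15)
  26÷3 = 8 each, +1 to first 2
Round 5: Fernhollow=35 Greywater=30 Hollowpine=26 → close Fernhollow (overflow 23)
  35÷2 = 17 each, +1 to first 1
Round 6: Greywater=48 Hollowpine=43 → close Greywater (overflow 37)
  48÷1 = 48 each, +1 to first 0

Closure order: Briarlake, Cedarfen, Elkhorn, Ironridge, Fernhollow, Greywater
Last habitat: Hollowpine with 91 animals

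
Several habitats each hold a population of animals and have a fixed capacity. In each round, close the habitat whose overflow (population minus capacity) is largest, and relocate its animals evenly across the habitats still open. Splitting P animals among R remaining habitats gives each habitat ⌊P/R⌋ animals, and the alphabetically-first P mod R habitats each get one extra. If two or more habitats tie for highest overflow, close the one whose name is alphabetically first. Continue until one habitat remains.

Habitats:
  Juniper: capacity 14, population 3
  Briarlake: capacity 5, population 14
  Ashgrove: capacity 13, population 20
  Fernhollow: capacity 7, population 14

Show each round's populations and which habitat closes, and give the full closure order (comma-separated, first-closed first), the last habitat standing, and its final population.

Round 1: Ashgrove=20 Briarlake=14 Fernhollow=14 Juniper=3 → close Briarlake (overflow 9)
  14÷3 = 4 each, +1 to first 2
Round 2: Ashgrove=25 Fernhollow=19 Juniper=7 → close Ashgrove (overflow 12)
  25÷2 = 12 each, +1 to first 1
Round 3: Fernhollow=32 Juniper=19 → close Fernhollow (overflow 25)
  32÷1 = 32 each, +1 to first 0

Closure order: Briarlake, Ashgrove, Fernhollow
Last habitat: Juniper with 51 animals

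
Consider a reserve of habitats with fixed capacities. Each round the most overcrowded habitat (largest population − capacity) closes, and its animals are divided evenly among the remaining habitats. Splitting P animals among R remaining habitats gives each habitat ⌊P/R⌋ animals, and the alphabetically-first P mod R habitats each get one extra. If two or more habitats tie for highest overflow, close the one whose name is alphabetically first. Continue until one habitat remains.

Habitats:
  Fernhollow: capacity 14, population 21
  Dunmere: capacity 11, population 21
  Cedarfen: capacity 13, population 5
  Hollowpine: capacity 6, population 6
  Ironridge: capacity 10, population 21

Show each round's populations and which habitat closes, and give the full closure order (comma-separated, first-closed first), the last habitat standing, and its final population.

Round 1: Cedarfen=5 Dunmere=21 Fernhollow=21 Hollowpine=6 Ironridge=21 → close Ironridge (overflow 11)
  21÷4 = 5 each, +1 to first 1
Round 2: Cedarfen=11 Dunmere=26 Fernhollow=26 Hollowpine=11 → close Dunmere (overflow 15)
  26÷3 = 8 each, +1 to first 2
Round 3: Cedarfen=20 Fernhollow=35 Hollowpine=19 → close Fernhollow (overflow 21)
  35÷2 = 17 each, +1 to first 1
Round 4: Cedarfen=38 Hollowpine=36 → close Hollowpine (overflow 30)
  36÷1 = 36 each, +1 to first 0

Closure order: Ironridge, Dunmere, Fernhollow, Hollowpine
Last habitat: Cedarfen with 74 animals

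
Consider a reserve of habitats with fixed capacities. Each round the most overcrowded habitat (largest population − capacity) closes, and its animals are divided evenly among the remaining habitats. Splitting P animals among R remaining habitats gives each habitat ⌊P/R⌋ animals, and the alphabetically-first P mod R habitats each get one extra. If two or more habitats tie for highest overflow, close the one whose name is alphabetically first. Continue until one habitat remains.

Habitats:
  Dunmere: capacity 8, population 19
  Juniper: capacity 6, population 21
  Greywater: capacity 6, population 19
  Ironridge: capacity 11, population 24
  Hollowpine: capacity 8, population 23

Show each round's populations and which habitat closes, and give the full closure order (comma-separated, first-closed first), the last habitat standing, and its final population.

Round 1: Dunmere=19 Greywater=19 Hollowpine=23 Ironridge=24 Juniper=21 → close Hollowpine (overflow 15)
  23÷4 = 5 each, +1 to first 3
Round 2: Dunmere=25 Greywater=25 Ironridge=30 Juniper=26 → close Juniper (overflow 20)
  26÷3 = 8 each, +1 to first 2
Round 3: Dunmere=34 Greywater=34 Ironridge=38 → close Greywater (overflow 28)
  34÷2 = 17 each, +1 to first 0
Round 4: Dunmere=51 Ironridge=55 → close Ironridge (overflow 44)
  55÷1 = 55 each, +1 to first 0

Closure order: Hollowpine, Juniper, Greywater, Ironridge
Last habitat: Dunmere with 106 animals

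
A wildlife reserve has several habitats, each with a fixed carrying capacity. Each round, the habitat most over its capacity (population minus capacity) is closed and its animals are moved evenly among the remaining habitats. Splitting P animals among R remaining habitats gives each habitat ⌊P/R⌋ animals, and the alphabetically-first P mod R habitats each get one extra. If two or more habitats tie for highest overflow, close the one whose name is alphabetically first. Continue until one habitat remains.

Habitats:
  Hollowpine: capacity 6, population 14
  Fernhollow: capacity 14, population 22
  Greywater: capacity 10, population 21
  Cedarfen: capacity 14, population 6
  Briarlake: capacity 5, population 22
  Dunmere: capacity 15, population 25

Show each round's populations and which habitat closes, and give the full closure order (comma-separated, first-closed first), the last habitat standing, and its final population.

Round 1: Briarlake=22 Cedarfen=6 Dunmere=25 Fernhollow=22 Greywater=21 Hollowpine=14 → close Briarlake (overflow 17)
  22÷5 = 4 each, +1 to first 2
Round 2: Cedarfen=11 Dunmere=30 Fernhollow=26 Greywater=25 Hollowpine=18 → close Dunmere (overflow 15)
  30÷4 = 7 each, +1 to first 2
Round 3: Cedarfen=19 Fernhollow=34 Greywater=32 Hollowpine=25 → close Greywater (overflow 22)
  32÷3 = 10 each, +1 to first 2
Round 4: Cedarfen=30 Fernhollow=45 Hollowpine=35 → close Fernhollow (overflow 31)
  45÷2 = 22 each, +1 to first 1
Round 5: Cedarfen=53 Hollowpine=57 → close Hollowpine (overflow 51)
  57÷1 = 57 each, +1 to first 0

Closure order: Briarlake, Dunmere, Greywater, Fernhollow, Hollowpine
Last habitat: Cedarfen with 110 animals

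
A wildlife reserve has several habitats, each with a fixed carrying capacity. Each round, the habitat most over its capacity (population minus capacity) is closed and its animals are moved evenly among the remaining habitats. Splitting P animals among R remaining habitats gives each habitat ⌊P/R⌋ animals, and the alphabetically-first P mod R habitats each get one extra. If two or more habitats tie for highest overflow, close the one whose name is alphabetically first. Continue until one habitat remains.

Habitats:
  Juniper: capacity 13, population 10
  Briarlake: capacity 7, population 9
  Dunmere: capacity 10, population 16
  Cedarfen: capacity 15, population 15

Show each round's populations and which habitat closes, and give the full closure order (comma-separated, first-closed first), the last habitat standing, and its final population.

Closure order: Dunmere, Briarlake, Cedarfen
Last habitat: Juniper with 50 animals

Round 1: Briarlake=9 Cedarfen=15 Dunmere=16 Juniper=10 → close Dunmere (overflow 6)
  16÷3 = 5 each, +1 to first 1
Round 2: Briarlake=15 Cedarfen=20 Juniper=15 → close Briarlake (overflow 8)
  15÷2 = 7 each, +1 to first 1
Round 3: Cedarfen=28 Juniper=22 → close Cedarfen (overflow 13)
  28÷1 = 28 each, +1 to first 0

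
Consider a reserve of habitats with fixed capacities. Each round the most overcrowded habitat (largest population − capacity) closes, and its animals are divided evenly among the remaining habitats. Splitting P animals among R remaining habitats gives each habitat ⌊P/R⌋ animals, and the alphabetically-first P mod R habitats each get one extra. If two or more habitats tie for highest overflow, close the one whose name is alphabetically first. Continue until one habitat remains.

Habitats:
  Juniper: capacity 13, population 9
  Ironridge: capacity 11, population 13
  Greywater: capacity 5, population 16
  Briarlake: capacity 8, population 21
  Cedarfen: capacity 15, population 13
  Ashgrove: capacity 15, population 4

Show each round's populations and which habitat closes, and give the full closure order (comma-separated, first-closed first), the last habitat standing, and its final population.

Closure order: Briarlake, Greywater, Ironridge, Cedarfen, Juniper
Last habitat: Ashgrove with 76 animals

Round 1: Ashgrove=4 Briarlake=21 Cedarfen=13 Greywater=16 Ironridge=13 Juniper=9 → close Briarlake (overflow 13)
  21÷5 = 4 each, +1 to first 1
Round 2: Ashgrove=9 Cedarfen=17 Greywater=20 Ironridge=17 Juniper=13 → close Greywater (overflow 15)
  20÷4 = 5 each, +1 to first 0
Round 3: Ashgrove=14 Cedarfen=22 Ironridge=22 Juniper=18 → close Ironridge (overflow 11)
  22÷3 = 7 each, +1 to first 1
Round 4: Ashgrove=22 Cedarfen=29 Juniper=25 → close Cedarfen (overflow 14)
  29÷2 = 14 each, +1 to first 1
Round 5: Ashgrove=37 Juniper=39 → close Juniper (overflow 26)
  39÷1 = 39 each, +1 to first 0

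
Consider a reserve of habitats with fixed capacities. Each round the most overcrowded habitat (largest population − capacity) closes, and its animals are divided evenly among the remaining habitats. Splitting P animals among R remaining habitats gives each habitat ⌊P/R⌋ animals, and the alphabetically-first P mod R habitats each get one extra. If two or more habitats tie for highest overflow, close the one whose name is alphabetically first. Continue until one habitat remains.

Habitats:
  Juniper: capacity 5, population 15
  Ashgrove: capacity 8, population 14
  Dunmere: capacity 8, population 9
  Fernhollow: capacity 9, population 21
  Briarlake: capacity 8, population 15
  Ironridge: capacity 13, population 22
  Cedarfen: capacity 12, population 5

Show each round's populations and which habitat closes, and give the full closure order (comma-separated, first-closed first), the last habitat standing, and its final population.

Closure order: Fernhollow, Juniper, Briarlake, Ashgrove, Ironridge, Dunmere
Last habitat: Cedarfen with 101 animals

Round 1: Ashgrove=14 Briarlake=15 Cedarfen=5 Dunmere=9 Fernhollow=21 Ironridge=22 Juniper=15 → close Fernhollow (overflow 12)
  21÷6 = 3 each, +1 to first 3
Round 2: Ashgrove=18 Briarlake=19 Cedarfen=9 Dunmere=12 Ironridge=25 Juniper=18 → close Juniper (overflow 13)
  18÷5 = 3 each, +1 to first 3
Round 3: Ashgrove=22 Briarlake=23 Cedarfen=13 Dunmere=15 Ironridge=28 → close Briarlake (overflow 15)
  23÷4 = 5 each, +1 to first 3
Round 4: Ashgrove=28 Cedarfen=19 Dunmere=21 Ironridge=33 → close Ashgrove (overflow 20)
  28÷3 = 9 each, +1 to first 1
Round 5: Cedarfen=29 Dunmere=30 Ironridge=42 → close Ironridge (overflow 29)
  42÷2 = 21 each, +1 to first 0
Round 6: Cedarfen=50 Dunmere=51 → close Dunmere (overflow 43)
  51÷1 = 51 each, +1 to first 0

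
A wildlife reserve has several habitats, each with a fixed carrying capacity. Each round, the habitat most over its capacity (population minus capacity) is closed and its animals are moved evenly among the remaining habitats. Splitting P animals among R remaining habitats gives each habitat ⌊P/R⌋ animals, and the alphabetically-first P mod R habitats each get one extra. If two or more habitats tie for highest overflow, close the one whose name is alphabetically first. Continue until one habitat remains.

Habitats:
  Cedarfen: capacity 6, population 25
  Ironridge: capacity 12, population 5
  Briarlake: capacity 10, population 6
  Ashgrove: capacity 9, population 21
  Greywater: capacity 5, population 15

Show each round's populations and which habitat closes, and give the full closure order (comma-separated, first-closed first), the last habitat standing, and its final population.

Closure order: Cedarfen, Ashgrove, Greywater, Briarlake
Last habitat: Ironridge with 72 animals

Round 1: Ashgrove=21 Briarlake=6 Cedarfen=25 Greywater=15 Ironridge=5 → close Cedarfen (overflow 19)
  25÷4 = 6 each, +1 to first 1
Round 2: Ashgrove=28 Briarlake=12 Greywater=21 Ironridge=11 → close Ashgrove (overflow 19)
  28÷3 = 9 each, +1 to first 1
Round 3: Briarlake=22 Greywater=30 Ironridge=20 → close Greywater (overflow 25)
  30÷2 = 15 each, +1 to first 0
Round 4: Briarlake=37 Ironridge=35 → close Briarlake (overflow 27)
  37÷1 = 37 each, +1 to first 0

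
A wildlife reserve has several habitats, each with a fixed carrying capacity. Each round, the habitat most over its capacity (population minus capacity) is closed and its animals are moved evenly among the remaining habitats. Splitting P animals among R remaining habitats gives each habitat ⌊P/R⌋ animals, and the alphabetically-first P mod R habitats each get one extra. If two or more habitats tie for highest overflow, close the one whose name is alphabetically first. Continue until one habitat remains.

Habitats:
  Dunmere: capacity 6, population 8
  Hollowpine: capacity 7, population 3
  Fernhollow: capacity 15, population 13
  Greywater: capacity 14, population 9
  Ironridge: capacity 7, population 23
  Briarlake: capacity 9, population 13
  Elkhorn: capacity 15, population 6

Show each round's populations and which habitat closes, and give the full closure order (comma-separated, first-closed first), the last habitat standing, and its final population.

Closure order: Ironridge, Briarlake, Dunmere, Fernhollow, Greywater, Hollowpine
Last habitat: Elkhorn with 75 animals

Round 1: Briarlake=13 Dunmere=8 Elkhorn=6 Fernhollow=13 Greywater=9 Hollowpine=3 Ironridge=23 → close Ironridge (overflow 16)
  23÷6 = 3 each, +1 to first 5
Round 2: Briarlake=17 Dunmere=12 Elkhorn=10 Fernhollow=17 Greywater=13 Hollowpine=6 → close Briarlake (overflow 8)
  17÷5 = 3 each, +1 to first 2
Round 3: Dunmere=16 Elkhorn=14 Fernhollow=20 Greywater=16 Hollowpine=9 → close Dunmere (overflow 10)
  16÷4 = 4 each, +1 to first 0
Round 4: Elkhorn=18 Fernhollow=24 Greywater=20 Hollowpine=13 → close Fernhollow (overflow 9)
  24÷3 = 8 each, +1 to first 0
Round 5: Elkhorn=26 Greywater=28 Hollowpine=21 → close Greywater (overflow 14)
  28÷2 = 14 each, +1 to first 0
Round 6: Elkhorn=40 Hollowpine=35 → close Hollowpine (overflow 28)
  35÷1 = 35 each, +1 to first 0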